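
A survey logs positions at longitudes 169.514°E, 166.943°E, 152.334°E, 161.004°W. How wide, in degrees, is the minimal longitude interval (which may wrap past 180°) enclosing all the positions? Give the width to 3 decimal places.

Sort the longitudes: -161.004°, +152.334°, +166.943°, +169.514°.
Eastward gaps between consecutive values (wrapping around): 313.338°, 14.609°, 2.571°, 29.482°.
Largest gap = 313.338° ⇒ minimal covering band is its complement: 360° − 313.338° = 46.662°.
Band runs from +152.334° eastward to -161.004°, crossing the antimeridian.

46.662°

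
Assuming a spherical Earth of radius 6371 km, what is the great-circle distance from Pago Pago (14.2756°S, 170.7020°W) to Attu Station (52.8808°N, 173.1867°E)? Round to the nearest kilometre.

Δλ = 173.1867 − -170.7020 = 343.8887°; wrapped into (−180°, 180°]: -16.1113°.
Δφ = 52.8808 − -14.2756 = 67.1564°.
a = sin²(Δφ/2) + cos φ₁ · cos φ₂ · sin²(Δλ/2) = 0.317376.
c = 2·atan2(√a, √(1−a)) = 1.19690 rad → d = 6371·c ≈ 7625.44 km.

7625 km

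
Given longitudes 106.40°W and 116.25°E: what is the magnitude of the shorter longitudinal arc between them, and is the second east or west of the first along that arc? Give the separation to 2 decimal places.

Raw difference: 116.25 − -106.40 = 222.65°.
Normalise into (−180°, 180°]: 222.65° − 360° = -137.35°.
Negative ⇒ the second point lies to the west; separation 137.35°.

137.35° west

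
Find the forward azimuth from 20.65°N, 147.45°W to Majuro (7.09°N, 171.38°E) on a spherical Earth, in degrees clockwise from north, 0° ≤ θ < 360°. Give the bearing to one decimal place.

257.2°

Δλ = 171.38 − -147.45 = 318.83°; wrapped into (−180°, 180°]: -41.17°.
θ = atan2( sin Δλ · cos φ₂ , cos φ₁ · sin φ₂ − sin φ₁ · cos φ₂ · cos Δλ )
  = atan2(-0.65326, -0.14794) = -102.760° → normalised to [0°, 360°): 257.240°.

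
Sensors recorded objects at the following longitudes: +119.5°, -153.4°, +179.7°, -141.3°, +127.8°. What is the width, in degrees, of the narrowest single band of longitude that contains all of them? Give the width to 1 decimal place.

99.2°

Sort the longitudes: -153.4°, -141.3°, +119.5°, +127.8°, +179.7°.
Eastward gaps between consecutive values (wrapping around): 12.1°, 260.8°, 8.3°, 51.9°, 26.9°.
Largest gap = 260.8° ⇒ minimal covering band is its complement: 360° − 260.8° = 99.2°.
Band runs from +119.5° eastward to -141.3°, crossing the antimeridian.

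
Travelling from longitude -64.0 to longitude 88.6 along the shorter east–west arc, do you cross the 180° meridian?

Signed shortest Δλ = ((88.6 − -64.0 + 180) mod 360) − 180 = 152.6°.
Going east by 152.6° from -64.0° reaches +88.6° without touching 180°.

No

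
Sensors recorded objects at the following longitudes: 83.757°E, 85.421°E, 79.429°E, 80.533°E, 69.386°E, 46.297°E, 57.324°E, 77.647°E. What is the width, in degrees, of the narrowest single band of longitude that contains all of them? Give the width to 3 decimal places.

Sort the longitudes: +46.297°, +57.324°, +69.386°, +77.647°, +79.429°, +80.533°, +83.757°, +85.421°.
Eastward gaps between consecutive values (wrapping around): 11.027°, 12.062°, 8.261°, 1.782°, 1.104°, 3.224°, 1.664°, 320.876°.
Largest gap = 320.876° ⇒ minimal covering band is its complement: 360° − 320.876° = 39.124°.
Band runs from +46.297° eastward to +85.421°.

39.124°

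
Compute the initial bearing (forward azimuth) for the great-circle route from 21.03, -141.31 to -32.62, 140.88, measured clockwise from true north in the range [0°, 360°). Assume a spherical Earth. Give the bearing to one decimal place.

235.4°

Δλ = 140.88 − -141.31 = 282.19°; wrapped into (−180°, 180°]: -77.81°.
θ = atan2( sin Δλ · cos φ₂ , cos φ₁ · sin φ₂ − sin φ₁ · cos φ₂ · cos Δλ )
  = atan2(-0.82327, -0.56698) = -124.555° → normalised to [0°, 360°): 235.445°.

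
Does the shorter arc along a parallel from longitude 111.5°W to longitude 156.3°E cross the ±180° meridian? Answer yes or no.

Yes

Naïve |156.3 − -111.5| = 267.8° > 180°, so the shorter arc goes the other way round — across 180°.
Signed shortest Δλ = ((156.3 − -111.5 + 180) mod 360) − 180 = -92.2°.
Going west by 92.2° from -111.5° passes through 180° before reaching +156.3°.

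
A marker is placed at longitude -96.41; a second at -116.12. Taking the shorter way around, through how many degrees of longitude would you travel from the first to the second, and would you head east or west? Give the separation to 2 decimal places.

Raw difference: -116.12 − -96.41 = -19.71°.
Normalise into (−180°, 180°]: -19.71° stays -19.71°.
Negative ⇒ the second point lies to the west; separation 19.71°.

19.71° west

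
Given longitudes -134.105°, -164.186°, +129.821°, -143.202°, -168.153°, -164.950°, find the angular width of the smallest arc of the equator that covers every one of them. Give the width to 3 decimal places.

96.074°

Sort the longitudes: -168.153°, -164.950°, -164.186°, -143.202°, -134.105°, +129.821°.
Eastward gaps between consecutive values (wrapping around): 3.203°, 0.764°, 20.984°, 9.097°, 263.926°, 62.026°.
Largest gap = 263.926° ⇒ minimal covering band is its complement: 360° − 263.926° = 96.074°.
Band runs from +129.821° eastward to -134.105°, crossing the antimeridian.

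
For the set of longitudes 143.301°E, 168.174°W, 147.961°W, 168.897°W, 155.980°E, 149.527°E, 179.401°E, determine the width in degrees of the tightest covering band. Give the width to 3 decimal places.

Sort the longitudes: -168.897°, -168.174°, -147.961°, +143.301°, +149.527°, +155.980°, +179.401°.
Eastward gaps between consecutive values (wrapping around): 0.723°, 20.213°, 291.262°, 6.226°, 6.453°, 23.421°, 11.702°.
Largest gap = 291.262° ⇒ minimal covering band is its complement: 360° − 291.262° = 68.738°.
Band runs from +143.301° eastward to -147.961°, crossing the antimeridian.

68.738°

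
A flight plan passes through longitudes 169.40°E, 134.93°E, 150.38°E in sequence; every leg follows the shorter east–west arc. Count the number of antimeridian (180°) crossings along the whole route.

0

Leg 1: +169.40° → +134.93°, shortest Δλ = -34.47° (west) — does not cross 180°.
Leg 2: +134.93° → +150.38°, shortest Δλ = 15.45° (east) — does not cross 180°.
Total crossings: 0.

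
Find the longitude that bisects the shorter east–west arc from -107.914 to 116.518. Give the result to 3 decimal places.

-175.698°

Signed shortest Δλ from -107.914° to +116.518° is -135.568°.
Midpoint longitude = -107.914° + (-135.568°)/2 = -107.914° − 67.784° = -175.698°.
(The naïve average (-107.914 + +116.518)/2 = 4.302° is on the wrong side of the globe.)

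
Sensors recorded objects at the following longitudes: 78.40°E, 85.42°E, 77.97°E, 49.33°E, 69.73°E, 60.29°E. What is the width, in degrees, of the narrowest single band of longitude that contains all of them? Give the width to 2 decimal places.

36.09°

Sort the longitudes: +49.33°, +60.29°, +69.73°, +77.97°, +78.40°, +85.42°.
Eastward gaps between consecutive values (wrapping around): 10.96°, 9.44°, 8.24°, 0.43°, 7.02°, 323.91°.
Largest gap = 323.91° ⇒ minimal covering band is its complement: 360° − 323.91° = 36.09°.
Band runs from +49.33° eastward to +85.42°.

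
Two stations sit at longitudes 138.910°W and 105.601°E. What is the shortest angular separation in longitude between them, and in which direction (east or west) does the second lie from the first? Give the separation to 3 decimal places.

Raw difference: 105.601 − -138.910 = 244.511°.
Normalise into (−180°, 180°]: 244.511° − 360° = -115.489°.
Negative ⇒ the second point lies to the west; separation 115.489°.

115.489° west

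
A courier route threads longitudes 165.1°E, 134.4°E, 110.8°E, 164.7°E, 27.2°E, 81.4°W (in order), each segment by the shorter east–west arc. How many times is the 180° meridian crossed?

0

Leg 1: +165.1° → +134.4°, shortest Δλ = -30.7° (west) — does not cross 180°.
Leg 2: +134.4° → +110.8°, shortest Δλ = -23.6° (west) — does not cross 180°.
Leg 3: +110.8° → +164.7°, shortest Δλ = 53.9° (east) — does not cross 180°.
Leg 4: +164.7° → +27.2°, shortest Δλ = -137.5° (west) — does not cross 180°.
Leg 5: +27.2° → -81.4°, shortest Δλ = -108.6° (west) — does not cross 180°.
Total crossings: 0.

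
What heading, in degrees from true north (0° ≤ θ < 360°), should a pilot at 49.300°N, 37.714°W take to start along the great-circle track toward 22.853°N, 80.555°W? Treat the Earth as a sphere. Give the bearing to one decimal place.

247.5°

Δλ = -80.555 − -37.714 = -42.841°.
θ = atan2( sin Δλ · cos φ₂ , cos φ₁ · sin φ₂ − sin φ₁ · cos φ₂ · cos Δλ )
  = atan2(-0.62659, -0.25901) = -112.458° → normalised to [0°, 360°): 247.542°.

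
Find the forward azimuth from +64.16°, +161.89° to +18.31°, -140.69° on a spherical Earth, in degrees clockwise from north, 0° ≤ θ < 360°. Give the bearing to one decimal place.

112.0°

Δλ = -140.69 − 161.89 = -302.58°; wrapped into (−180°, 180°]: 57.42°.
θ = atan2( sin Δλ · cos φ₂ , cos φ₁ · sin φ₂ − sin φ₁ · cos φ₂ · cos Δλ )
  = atan2(0.79998, -0.32317) = 111.997° → normalised to [0°, 360°): 111.997°.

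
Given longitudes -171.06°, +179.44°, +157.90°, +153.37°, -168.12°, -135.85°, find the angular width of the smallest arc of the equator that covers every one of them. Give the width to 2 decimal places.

Sort the longitudes: -171.06°, -168.12°, -135.85°, +153.37°, +157.90°, +179.44°.
Eastward gaps between consecutive values (wrapping around): 2.94°, 32.27°, 289.22°, 4.53°, 21.54°, 9.50°.
Largest gap = 289.22° ⇒ minimal covering band is its complement: 360° − 289.22° = 70.78°.
Band runs from +153.37° eastward to -135.85°, crossing the antimeridian.

70.78°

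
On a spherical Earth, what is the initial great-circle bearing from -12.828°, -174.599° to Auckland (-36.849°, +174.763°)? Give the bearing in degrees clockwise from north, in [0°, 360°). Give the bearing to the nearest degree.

Δλ = 174.763 − -174.599 = 349.362°; wrapped into (−180°, 180°]: -10.638°.
θ = atan2( sin Δλ · cos φ₂ , cos φ₁ · sin φ₂ − sin φ₁ · cos φ₂ · cos Δλ )
  = atan2(-0.14772, -0.41013) = -160.191° → normalised to [0°, 360°): 199.809°.

200°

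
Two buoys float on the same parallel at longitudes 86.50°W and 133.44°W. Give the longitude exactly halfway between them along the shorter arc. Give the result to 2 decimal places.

Signed shortest Δλ from -86.50° to -133.44° is -46.94°.
Midpoint longitude = -86.50° + (-46.94°)/2 = -86.50° − 23.47° = -109.97°.

109.97°W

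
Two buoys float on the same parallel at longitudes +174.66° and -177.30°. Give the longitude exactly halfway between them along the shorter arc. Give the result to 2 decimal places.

+178.68°

Signed shortest Δλ from +174.66° to -177.30° is +8.04°.
Midpoint longitude = +174.66° + (+8.04°)/2 = +174.66° + 4.02° = +178.68°.
(The naïve average (+174.66 + -177.30)/2 = -1.32° is on the wrong side of the globe.)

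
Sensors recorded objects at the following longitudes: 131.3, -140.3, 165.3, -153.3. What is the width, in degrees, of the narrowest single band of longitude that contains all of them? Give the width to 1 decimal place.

Sort the longitudes: -153.3°, -140.3°, +131.3°, +165.3°.
Eastward gaps between consecutive values (wrapping around): 13.0°, 271.6°, 34.0°, 41.4°.
Largest gap = 271.6° ⇒ minimal covering band is its complement: 360° − 271.6° = 88.4°.
Band runs from +131.3° eastward to -140.3°, crossing the antimeridian.

88.4°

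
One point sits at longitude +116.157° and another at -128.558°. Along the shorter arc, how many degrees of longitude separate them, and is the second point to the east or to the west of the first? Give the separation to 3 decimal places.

115.285° east

Raw difference: -128.558 − 116.157 = -244.715°.
Normalise into (−180°, 180°]: -244.715° + 360° = 115.285°.
Positive ⇒ the second point lies to the east; separation 115.285°.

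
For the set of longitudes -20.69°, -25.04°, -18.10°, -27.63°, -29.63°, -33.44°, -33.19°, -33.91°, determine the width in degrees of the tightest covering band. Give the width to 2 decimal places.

15.81°

Sort the longitudes: -33.91°, -33.44°, -33.19°, -29.63°, -27.63°, -25.04°, -20.69°, -18.10°.
Eastward gaps between consecutive values (wrapping around): 0.47°, 0.25°, 3.56°, 2.00°, 2.59°, 4.35°, 2.59°, 344.19°.
Largest gap = 344.19° ⇒ minimal covering band is its complement: 360° − 344.19° = 15.81°.
Band runs from -33.91° eastward to -18.10°.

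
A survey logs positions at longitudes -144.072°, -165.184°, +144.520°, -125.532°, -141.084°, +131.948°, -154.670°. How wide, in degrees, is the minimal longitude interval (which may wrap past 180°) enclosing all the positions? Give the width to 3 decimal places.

102.520°

Sort the longitudes: -165.184°, -154.670°, -144.072°, -141.084°, -125.532°, +131.948°, +144.520°.
Eastward gaps between consecutive values (wrapping around): 10.514°, 10.598°, 2.988°, 15.552°, 257.480°, 12.572°, 50.296°.
Largest gap = 257.480° ⇒ minimal covering band is its complement: 360° − 257.480° = 102.520°.
Band runs from +131.948° eastward to -125.532°, crossing the antimeridian.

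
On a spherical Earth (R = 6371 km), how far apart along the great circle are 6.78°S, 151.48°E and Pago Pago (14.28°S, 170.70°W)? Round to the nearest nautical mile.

Δλ = -170.70 − 151.48 = -322.18°; wrapped into (−180°, 180°]: 37.82°.
Δφ = -14.28 − -6.78 = -7.50°.
a = sin²(Δφ/2) + cos φ₁ · cos φ₂ · sin²(Δλ/2) = 0.105350.
c = 2·atan2(√a, √(1−a)) = 0.66113 rad → d = 6371·c ≈ 4212.05 km ≈ 2274.32 nmi.

2274 nmi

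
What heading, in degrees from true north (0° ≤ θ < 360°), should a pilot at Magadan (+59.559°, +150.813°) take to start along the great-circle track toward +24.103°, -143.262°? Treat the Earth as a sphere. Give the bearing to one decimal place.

97.8°

Δλ = -143.262 − 150.813 = -294.075°; wrapped into (−180°, 180°]: 65.925°.
θ = atan2( sin Δλ · cos φ₂ , cos φ₁ · sin φ₂ − sin φ₁ · cos φ₂ · cos Δλ )
  = atan2(0.83341, -0.11413) = 97.798° → normalised to [0°, 360°): 97.798°.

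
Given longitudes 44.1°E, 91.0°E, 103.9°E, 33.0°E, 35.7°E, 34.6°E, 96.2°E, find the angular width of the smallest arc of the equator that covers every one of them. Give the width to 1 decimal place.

70.9°

Sort the longitudes: +33.0°, +34.6°, +35.7°, +44.1°, +91.0°, +96.2°, +103.9°.
Eastward gaps between consecutive values (wrapping around): 1.6°, 1.1°, 8.4°, 46.9°, 5.2°, 7.7°, 289.1°.
Largest gap = 289.1° ⇒ minimal covering band is its complement: 360° − 289.1° = 70.9°.
Band runs from +33.0° eastward to +103.9°.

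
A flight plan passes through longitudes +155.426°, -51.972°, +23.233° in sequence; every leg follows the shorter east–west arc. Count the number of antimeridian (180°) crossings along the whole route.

Leg 1: +155.426° → -51.972°, shortest Δλ = 152.602° (east) — crosses 180°.
Leg 2: -51.972° → +23.233°, shortest Δλ = 75.205° (east) — does not cross 180°.
Total crossings: 1.

1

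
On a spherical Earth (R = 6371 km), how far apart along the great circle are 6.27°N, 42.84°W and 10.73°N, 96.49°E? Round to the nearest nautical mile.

8171 nmi

Δλ = 96.49 − -42.84 = 139.33°.
Δφ = 10.73 − 6.27 = 4.46°.
a = sin²(Δφ/2) + cos φ₁ · cos φ₂ · sin²(Δλ/2) = 0.860211.
c = 2·atan2(√a, √(1−a)) = 2.37521 rad → d = 6371·c ≈ 15132.45 km ≈ 8170.87 nmi.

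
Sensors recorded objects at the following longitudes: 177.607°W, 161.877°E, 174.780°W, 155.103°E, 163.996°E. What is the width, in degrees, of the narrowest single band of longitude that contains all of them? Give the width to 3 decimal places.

Sort the longitudes: -177.607°, -174.780°, +155.103°, +161.877°, +163.996°.
Eastward gaps between consecutive values (wrapping around): 2.827°, 329.883°, 6.774°, 2.119°, 18.397°.
Largest gap = 329.883° ⇒ minimal covering band is its complement: 360° − 329.883° = 30.117°.
Band runs from +155.103° eastward to -174.780°, crossing the antimeridian.

30.117°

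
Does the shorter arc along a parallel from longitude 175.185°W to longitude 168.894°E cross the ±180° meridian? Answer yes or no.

Naïve |168.894 − -175.185| = 344.079° > 180°, so the shorter arc goes the other way round — across 180°.
Signed shortest Δλ = ((168.894 − -175.185 + 180) mod 360) − 180 = -15.921°.
Going west by 15.921° from -175.185° passes through 180° before reaching +168.894°.

Yes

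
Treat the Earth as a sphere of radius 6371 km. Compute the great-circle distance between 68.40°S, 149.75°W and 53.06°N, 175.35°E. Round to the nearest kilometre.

Δλ = 175.35 − -149.75 = 325.10°; wrapped into (−180°, 180°]: -34.90°.
Δφ = 53.06 − -68.40 = 121.46°.
a = sin²(Δφ/2) + cos φ₁ · cos φ₂ · sin²(Δλ/2) = 0.780846.
c = 2·atan2(√a, √(1−a)) = 2.16723 rad → d = 6371·c ≈ 13807.39 km.

13807 km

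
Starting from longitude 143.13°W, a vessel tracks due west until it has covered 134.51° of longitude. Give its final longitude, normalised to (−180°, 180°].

82.36°E

Start at -143.13°; shift −134.51° → -277.64°.
-277.64° lies outside (−180°, 180°]; add 360° → +82.36°.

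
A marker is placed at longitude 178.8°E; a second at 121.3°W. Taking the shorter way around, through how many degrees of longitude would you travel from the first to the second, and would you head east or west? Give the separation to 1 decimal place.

Raw difference: -121.3 − 178.8 = -300.1°.
Normalise into (−180°, 180°]: -300.1° + 360° = 59.9°.
Positive ⇒ the second point lies to the east; separation 59.9°.

59.9° east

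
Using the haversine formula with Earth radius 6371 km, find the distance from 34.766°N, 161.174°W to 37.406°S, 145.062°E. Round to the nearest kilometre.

Δλ = 145.062 − -161.174 = 306.236°; wrapped into (−180°, 180°]: -53.764°.
Δφ = -37.406 − 34.766 = -72.172°.
a = sin²(Δφ/2) + cos φ₁ · cos φ₂ · sin²(Δλ/2) = 0.480329.
c = 2·atan2(√a, √(1−a)) = 1.53144 rad → d = 6371·c ≈ 9756.84 km.

9757 km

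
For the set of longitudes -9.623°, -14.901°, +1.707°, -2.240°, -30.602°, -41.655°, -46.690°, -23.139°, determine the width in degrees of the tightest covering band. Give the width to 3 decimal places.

48.397°

Sort the longitudes: -46.690°, -41.655°, -30.602°, -23.139°, -14.901°, -9.623°, -2.240°, +1.707°.
Eastward gaps between consecutive values (wrapping around): 5.035°, 11.053°, 7.463°, 8.238°, 5.278°, 7.383°, 3.947°, 311.603°.
Largest gap = 311.603° ⇒ minimal covering band is its complement: 360° − 311.603° = 48.397°.
Band runs from -46.690° eastward to +1.707°.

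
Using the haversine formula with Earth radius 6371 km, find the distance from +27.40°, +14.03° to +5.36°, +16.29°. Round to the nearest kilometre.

2462 km

Δλ = 16.29 − 14.03 = 2.26°.
Δφ = 5.36 − 27.40 = -22.04°.
a = sin²(Δφ/2) + cos φ₁ · cos φ₂ · sin²(Δλ/2) = 0.036883.
c = 2·atan2(√a, √(1−a)) = 0.38650 rad → d = 6371·c ≈ 2462.38 km.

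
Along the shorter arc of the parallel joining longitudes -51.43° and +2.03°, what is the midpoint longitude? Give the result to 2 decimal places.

-24.70°

Signed shortest Δλ from -51.43° to +2.03° is +53.46°.
Midpoint longitude = -51.43° + (+53.46°)/2 = -51.43° + 26.73° = -24.70°.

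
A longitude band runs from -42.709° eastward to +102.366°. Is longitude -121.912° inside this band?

No

Band width going east from -42.709° to +102.366°: ((102.366 − -42.709) mod 360) = 145.075°.
Offset of -121.912° east of the west edge: ((-121.912 − -42.709) mod 360) = 280.797°.
280.797° > 145.075° ⇒ outside.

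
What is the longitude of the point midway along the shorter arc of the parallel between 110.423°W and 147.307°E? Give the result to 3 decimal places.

161.558°W

Signed shortest Δλ from -110.423° to +147.307° is -102.270°.
Midpoint longitude = -110.423° + (-102.270°)/2 = -110.423° − 51.135° = -161.558°.
(The naïve average (-110.423 + +147.307)/2 = 18.442° is on the wrong side of the globe.)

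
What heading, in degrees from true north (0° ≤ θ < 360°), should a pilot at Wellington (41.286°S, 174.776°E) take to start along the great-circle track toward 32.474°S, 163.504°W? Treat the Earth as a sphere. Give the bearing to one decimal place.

Δλ = -163.504 − 174.776 = -338.280°; wrapped into (−180°, 180°]: 21.720°.
θ = atan2( sin Δλ · cos φ₂ , cos φ₁ · sin φ₂ − sin φ₁ · cos φ₂ · cos Δλ )
  = atan2(0.31220, 0.11367) = 69.994° → normalised to [0°, 360°): 69.994°.

70.0°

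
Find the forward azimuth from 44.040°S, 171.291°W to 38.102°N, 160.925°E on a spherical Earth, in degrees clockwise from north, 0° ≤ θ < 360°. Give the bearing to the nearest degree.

Δλ = 160.925 − -171.291 = 332.216°; wrapped into (−180°, 180°]: -27.784°.
θ = atan2( sin Δλ · cos φ₂ , cos φ₁ · sin φ₂ − sin φ₁ · cos φ₂ · cos Δλ )
  = atan2(-0.36681, 0.92754) = -21.577° → normalised to [0°, 360°): 338.423°.

338°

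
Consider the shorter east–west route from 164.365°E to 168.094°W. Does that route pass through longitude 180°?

Naïve |-168.094 − 164.365| = 332.459° > 180°, so the shorter arc goes the other way round — across 180°.
Signed shortest Δλ = ((-168.094 − 164.365 + 180) mod 360) − 180 = 27.541°.
Going east by 27.541° from +164.365° passes through 180° before reaching -168.094°.

Yes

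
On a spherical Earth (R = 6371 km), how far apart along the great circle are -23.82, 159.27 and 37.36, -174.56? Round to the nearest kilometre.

7333 km

Δλ = -174.56 − 159.27 = -333.83°; wrapped into (−180°, 180°]: 26.17°.
Δφ = 37.36 − -23.82 = 61.18°.
a = sin²(Δφ/2) + cos φ₁ · cos φ₂ · sin²(Δλ/2) = 0.296240.
c = 2·atan2(√a, √(1−a)) = 1.15106 rad → d = 6371·c ≈ 7333.40 km.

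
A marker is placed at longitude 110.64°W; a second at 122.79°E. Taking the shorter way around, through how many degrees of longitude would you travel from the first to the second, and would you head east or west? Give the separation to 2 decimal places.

Raw difference: 122.79 − -110.64 = 233.43°.
Normalise into (−180°, 180°]: 233.43° − 360° = -126.57°.
Negative ⇒ the second point lies to the west; separation 126.57°.

126.57° west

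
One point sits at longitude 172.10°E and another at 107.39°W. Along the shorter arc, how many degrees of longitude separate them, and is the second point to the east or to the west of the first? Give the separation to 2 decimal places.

80.51° east

Raw difference: -107.39 − 172.10 = -279.49°.
Normalise into (−180°, 180°]: -279.49° + 360° = 80.51°.
Positive ⇒ the second point lies to the east; separation 80.51°.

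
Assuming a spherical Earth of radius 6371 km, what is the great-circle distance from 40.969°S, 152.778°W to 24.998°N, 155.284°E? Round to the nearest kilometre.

9082 km

Δλ = 155.284 − -152.778 = 308.062°; wrapped into (−180°, 180°]: -51.938°.
Δφ = 24.998 − -40.969 = 65.967°.
a = sin²(Δφ/2) + cos φ₁ · cos φ₂ · sin²(Δλ/2) = 0.427585.
c = 2·atan2(√a, √(1−a)) = 1.42545 rad → d = 6371·c ≈ 9081.57 km.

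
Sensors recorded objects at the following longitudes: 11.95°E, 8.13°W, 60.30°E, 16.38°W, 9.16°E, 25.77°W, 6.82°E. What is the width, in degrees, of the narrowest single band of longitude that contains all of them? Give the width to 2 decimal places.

Sort the longitudes: -25.77°, -16.38°, -8.13°, +6.82°, +9.16°, +11.95°, +60.30°.
Eastward gaps between consecutive values (wrapping around): 9.39°, 8.25°, 14.95°, 2.34°, 2.79°, 48.35°, 273.93°.
Largest gap = 273.93° ⇒ minimal covering band is its complement: 360° − 273.93° = 86.07°.
Band runs from -25.77° eastward to +60.30°.

86.07°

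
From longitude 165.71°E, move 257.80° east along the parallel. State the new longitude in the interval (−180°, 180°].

Start at +165.71°; shift +257.80° → +423.51°.
+423.51° lies outside (−180°, 180°]; subtract 360° → +63.51°.

63.51°E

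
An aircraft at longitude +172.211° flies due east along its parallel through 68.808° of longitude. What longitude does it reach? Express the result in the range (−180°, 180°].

-118.981°

Start at +172.211°; shift +68.808° → +241.019°.
+241.019° lies outside (−180°, 180°]; subtract 360° → -118.981°.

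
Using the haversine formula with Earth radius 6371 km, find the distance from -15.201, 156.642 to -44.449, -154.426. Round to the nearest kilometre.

Δλ = -154.426 − 156.642 = -311.068°; wrapped into (−180°, 180°]: 48.932°.
Δφ = -44.449 − -15.201 = -29.248°.
a = sin²(Δφ/2) + cos φ₁ · cos φ₂ · sin²(Δλ/2) = 0.181905.
c = 2·atan2(√a, √(1−a)) = 0.88125 rad → d = 6371·c ≈ 5614.42 km.

5614 km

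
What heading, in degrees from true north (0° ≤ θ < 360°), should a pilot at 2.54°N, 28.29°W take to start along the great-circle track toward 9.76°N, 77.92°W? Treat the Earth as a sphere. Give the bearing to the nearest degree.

Δλ = -77.92 − -28.29 = -49.63°.
θ = atan2( sin Δλ · cos φ₂ , cos φ₁ · sin φ₂ − sin φ₁ · cos φ₂ · cos Δλ )
  = atan2(-0.75085, 0.14107) = -79.360° → normalised to [0°, 360°): 280.640°.

281°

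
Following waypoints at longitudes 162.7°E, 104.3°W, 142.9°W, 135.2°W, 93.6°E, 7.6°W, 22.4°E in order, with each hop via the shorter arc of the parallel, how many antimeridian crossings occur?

2

Leg 1: +162.7° → -104.3°, shortest Δλ = 93.0° (east) — crosses 180°.
Leg 2: -104.3° → -142.9°, shortest Δλ = -38.6° (west) — does not cross 180°.
Leg 3: -142.9° → -135.2°, shortest Δλ = 7.7° (east) — does not cross 180°.
Leg 4: -135.2° → +93.6°, shortest Δλ = -131.2° (west) — crosses 180°.
Leg 5: +93.6° → -7.6°, shortest Δλ = -101.2° (west) — does not cross 180°.
Leg 6: -7.6° → +22.4°, shortest Δλ = 30.0° (east) — does not cross 180°.
Total crossings: 2.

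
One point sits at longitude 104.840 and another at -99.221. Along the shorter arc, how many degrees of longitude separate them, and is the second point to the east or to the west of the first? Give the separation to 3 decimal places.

155.939° east

Raw difference: -99.221 − 104.840 = -204.061°.
Normalise into (−180°, 180°]: -204.061° + 360° = 155.939°.
Positive ⇒ the second point lies to the east; separation 155.939°.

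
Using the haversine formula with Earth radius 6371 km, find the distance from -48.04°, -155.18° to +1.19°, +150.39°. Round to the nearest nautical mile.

Δλ = 150.39 − -155.18 = 305.57°; wrapped into (−180°, 180°]: -54.43°.
Δφ = 1.19 − -48.04 = 49.23°.
a = sin²(Δφ/2) + cos φ₁ · cos φ₂ · sin²(Δλ/2) = 0.313299.
c = 2·atan2(√a, √(1−a)) = 1.18812 rad → d = 6371·c ≈ 7569.53 km ≈ 4087.22 nmi.

4087 nmi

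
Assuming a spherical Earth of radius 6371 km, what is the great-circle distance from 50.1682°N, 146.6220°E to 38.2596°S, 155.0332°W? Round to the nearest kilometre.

11366 km

Δλ = -155.0332 − 146.6220 = -301.6552°; wrapped into (−180°, 180°]: 58.3448°.
Δφ = -38.2596 − 50.1682 = -88.4278°.
a = sin²(Δφ/2) + cos φ₁ · cos φ₂ · sin²(Δλ/2) = 0.605783.
c = 2·atan2(√a, √(1−a)) = 1.78397 rad → d = 6371·c ≈ 11365.69 km.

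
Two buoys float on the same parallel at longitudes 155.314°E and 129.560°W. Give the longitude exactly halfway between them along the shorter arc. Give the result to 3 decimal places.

Signed shortest Δλ from +155.314° to -129.560° is +75.126°.
Midpoint longitude = +155.314° + (+75.126°)/2 = +155.314° + 37.563° = +192.877°.
Normalise into (−180°, 180°]: -167.123°.
(The naïve average (+155.314 + -129.560)/2 = 12.877° is on the wrong side of the globe.)

167.123°W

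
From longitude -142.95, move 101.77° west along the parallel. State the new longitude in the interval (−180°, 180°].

+115.28°

Start at -142.95°; shift −101.77° → -244.72°.
-244.72° lies outside (−180°, 180°]; add 360° → +115.28°.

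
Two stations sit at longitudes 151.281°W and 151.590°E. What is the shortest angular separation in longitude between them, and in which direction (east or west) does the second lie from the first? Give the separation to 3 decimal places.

57.129° west

Raw difference: 151.590 − -151.281 = 302.871°.
Normalise into (−180°, 180°]: 302.871° − 360° = -57.129°.
Negative ⇒ the second point lies to the west; separation 57.129°.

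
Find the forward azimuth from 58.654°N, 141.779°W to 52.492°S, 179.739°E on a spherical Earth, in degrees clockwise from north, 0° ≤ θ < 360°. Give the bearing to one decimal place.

Δλ = 179.739 − -141.779 = 321.518°; wrapped into (−180°, 180°]: -38.482°.
θ = atan2( sin Δλ · cos φ₂ , cos φ₁ · sin φ₂ − sin φ₁ · cos φ₂ · cos Δλ )
  = atan2(-0.37888, -0.81972) = -155.193° → normalised to [0°, 360°): 204.807°.

204.8°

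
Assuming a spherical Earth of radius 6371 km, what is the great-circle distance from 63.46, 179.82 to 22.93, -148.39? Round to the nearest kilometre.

5082 km

Δλ = -148.39 − 179.82 = -328.21°; wrapped into (−180°, 180°]: 31.79°.
Δφ = 22.93 − 63.46 = -40.53°.
a = sin²(Δφ/2) + cos φ₁ · cos φ₂ · sin²(Δλ/2) = 0.150834.
c = 2·atan2(√a, √(1−a)) = 0.79773 rad → d = 6371·c ≈ 5082.35 km.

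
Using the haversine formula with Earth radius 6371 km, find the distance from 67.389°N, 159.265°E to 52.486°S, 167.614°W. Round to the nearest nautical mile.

Δλ = -167.614 − 159.265 = -326.879°; wrapped into (−180°, 180°]: 33.121°.
Δφ = -52.486 − 67.389 = -119.875°.
a = sin²(Δφ/2) + cos φ₁ · cos φ₂ · sin²(Δλ/2) = 0.768075.
c = 2·atan2(√a, √(1−a)) = 2.13667 rad → d = 6371·c ≈ 13612.70 km ≈ 7350.27 nmi.

7350 nmi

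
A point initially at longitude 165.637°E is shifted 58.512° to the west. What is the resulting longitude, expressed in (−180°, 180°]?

Start at +165.637°; shift −58.512° → +107.125°.
+107.125° already lies in (−180°, 180°].

107.125°E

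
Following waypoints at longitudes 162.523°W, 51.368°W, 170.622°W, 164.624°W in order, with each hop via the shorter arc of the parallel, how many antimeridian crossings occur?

Leg 1: -162.523° → -51.368°, shortest Δλ = 111.155° (east) — does not cross 180°.
Leg 2: -51.368° → -170.622°, shortest Δλ = -119.254° (west) — does not cross 180°.
Leg 3: -170.622° → -164.624°, shortest Δλ = 5.998° (east) — does not cross 180°.
Total crossings: 0.

0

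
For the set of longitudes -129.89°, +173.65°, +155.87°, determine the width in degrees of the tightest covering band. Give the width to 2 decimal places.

Sort the longitudes: -129.89°, +155.87°, +173.65°.
Eastward gaps between consecutive values (wrapping around): 285.76°, 17.78°, 56.46°.
Largest gap = 285.76° ⇒ minimal covering band is its complement: 360° − 285.76° = 74.24°.
Band runs from +155.87° eastward to -129.89°, crossing the antimeridian.

74.24°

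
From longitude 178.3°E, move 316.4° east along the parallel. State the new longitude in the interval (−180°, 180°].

134.7°E

Start at +178.3°; shift +316.4° → +494.7°.
+494.7° lies outside (−180°, 180°]; subtract 360° → +134.7°.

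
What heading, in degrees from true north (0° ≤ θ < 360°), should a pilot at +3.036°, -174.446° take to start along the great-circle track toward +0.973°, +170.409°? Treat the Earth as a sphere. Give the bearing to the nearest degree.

Δλ = 170.409 − -174.446 = 344.855°; wrapped into (−180°, 180°]: -15.145°.
θ = atan2( sin Δλ · cos φ₂ , cos φ₁ · sin φ₂ − sin φ₁ · cos φ₂ · cos Δλ )
  = atan2(-0.26123, -0.03416) = -97.450° → normalised to [0°, 360°): 262.550°.

263°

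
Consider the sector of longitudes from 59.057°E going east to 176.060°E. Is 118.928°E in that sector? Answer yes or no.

Yes

Band width going east from +59.057° to +176.060°: ((176.060 − 59.057) mod 360) = 117.003°.
Offset of +118.928° east of the west edge: ((118.928 − 59.057) mod 360) = 59.871°.
59.871° ≤ 117.003° ⇒ inside.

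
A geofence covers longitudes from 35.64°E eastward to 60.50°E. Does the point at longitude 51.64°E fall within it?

Yes

Band width going east from +35.64° to +60.50°: ((60.50 − 35.64) mod 360) = 24.86°.
Offset of +51.64° east of the west edge: ((51.64 − 35.64) mod 360) = 16.00°.
16.00° ≤ 24.86° ⇒ inside.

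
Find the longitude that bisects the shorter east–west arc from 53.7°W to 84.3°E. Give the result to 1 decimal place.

15.3°E

Signed shortest Δλ from -53.7° to +84.3° is +138.0°.
Midpoint longitude = -53.7° + (+138.0°)/2 = -53.7° + 69.0° = +15.3°.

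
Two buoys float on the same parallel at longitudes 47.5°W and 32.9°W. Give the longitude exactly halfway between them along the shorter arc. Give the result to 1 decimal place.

Signed shortest Δλ from -47.5° to -32.9° is +14.6°.
Midpoint longitude = -47.5° + (+14.6°)/2 = -47.5° + 7.3° = -40.2°.

40.2°W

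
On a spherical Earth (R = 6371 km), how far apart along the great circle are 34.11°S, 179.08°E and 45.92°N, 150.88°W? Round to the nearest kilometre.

9396 km

Δλ = -150.88 − 179.08 = -329.96°; wrapped into (−180°, 180°]: 30.04°.
Δφ = 45.92 − -34.11 = 80.03°.
a = sin²(Δφ/2) + cos φ₁ · cos φ₂ · sin²(Δλ/2) = 0.452118.
c = 2·atan2(√a, √(1−a)) = 1.47488 rad → d = 6371·c ≈ 9396.49 km.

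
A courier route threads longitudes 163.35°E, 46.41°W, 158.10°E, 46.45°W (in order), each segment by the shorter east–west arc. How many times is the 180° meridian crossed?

Leg 1: +163.35° → -46.41°, shortest Δλ = 150.24° (east) — crosses 180°.
Leg 2: -46.41° → +158.10°, shortest Δλ = -155.49° (west) — crosses 180°.
Leg 3: +158.10° → -46.45°, shortest Δλ = 155.45° (east) — crosses 180°.
Total crossings: 3.

3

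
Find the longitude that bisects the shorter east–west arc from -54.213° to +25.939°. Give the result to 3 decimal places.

Signed shortest Δλ from -54.213° to +25.939° is +80.152°.
Midpoint longitude = -54.213° + (+80.152°)/2 = -54.213° + 40.076° = -14.137°.

-14.137°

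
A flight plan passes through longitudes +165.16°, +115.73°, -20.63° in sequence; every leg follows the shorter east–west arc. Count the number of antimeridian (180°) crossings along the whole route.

Leg 1: +165.16° → +115.73°, shortest Δλ = -49.43° (west) — does not cross 180°.
Leg 2: +115.73° → -20.63°, shortest Δλ = -136.36° (west) — does not cross 180°.
Total crossings: 0.

0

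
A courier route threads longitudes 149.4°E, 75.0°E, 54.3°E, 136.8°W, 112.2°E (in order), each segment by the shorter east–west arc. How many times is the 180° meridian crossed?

2

Leg 1: +149.4° → +75.0°, shortest Δλ = -74.4° (west) — does not cross 180°.
Leg 2: +75.0° → +54.3°, shortest Δλ = -20.7° (west) — does not cross 180°.
Leg 3: +54.3° → -136.8°, shortest Δλ = 168.9° (east) — crosses 180°.
Leg 4: -136.8° → +112.2°, shortest Δλ = -111.0° (west) — crosses 180°.
Total crossings: 2.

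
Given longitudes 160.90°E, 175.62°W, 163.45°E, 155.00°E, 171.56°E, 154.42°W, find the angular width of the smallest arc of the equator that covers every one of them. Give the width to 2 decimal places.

50.58°

Sort the longitudes: -175.62°, -154.42°, +155.00°, +160.90°, +163.45°, +171.56°.
Eastward gaps between consecutive values (wrapping around): 21.20°, 309.42°, 5.90°, 2.55°, 8.11°, 12.82°.
Largest gap = 309.42° ⇒ minimal covering band is its complement: 360° − 309.42° = 50.58°.
Band runs from +155.00° eastward to -154.42°, crossing the antimeridian.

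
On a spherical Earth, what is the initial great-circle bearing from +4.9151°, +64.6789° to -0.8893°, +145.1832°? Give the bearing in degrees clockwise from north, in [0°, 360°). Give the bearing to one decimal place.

Δλ = 145.1832 − 64.6789 = 80.5043°.
θ = atan2( sin Δλ · cos φ₂ , cos φ₁ · sin φ₂ − sin φ₁ · cos φ₂ · cos Δλ )
  = atan2(0.98618, -0.02960) = 91.719° → normalised to [0°, 360°): 91.719°.

91.7°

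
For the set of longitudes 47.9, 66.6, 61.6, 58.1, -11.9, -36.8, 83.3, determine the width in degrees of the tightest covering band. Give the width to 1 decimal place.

Sort the longitudes: -36.8°, -11.9°, +47.9°, +58.1°, +61.6°, +66.6°, +83.3°.
Eastward gaps between consecutive values (wrapping around): 24.9°, 59.8°, 10.2°, 3.5°, 5.0°, 16.7°, 239.9°.
Largest gap = 239.9° ⇒ minimal covering band is its complement: 360° − 239.9° = 120.1°.
Band runs from -36.8° eastward to +83.3°.

120.1°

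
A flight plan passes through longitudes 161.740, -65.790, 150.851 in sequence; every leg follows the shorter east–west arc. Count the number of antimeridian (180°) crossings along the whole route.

2

Leg 1: +161.740° → -65.790°, shortest Δλ = 132.47° (east) — crosses 180°.
Leg 2: -65.790° → +150.851°, shortest Δλ = -143.359° (west) — crosses 180°.
Total crossings: 2.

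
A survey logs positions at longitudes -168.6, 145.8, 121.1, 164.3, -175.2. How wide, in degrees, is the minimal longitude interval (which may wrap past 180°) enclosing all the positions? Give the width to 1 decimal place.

Sort the longitudes: -175.2°, -168.6°, +121.1°, +145.8°, +164.3°.
Eastward gaps between consecutive values (wrapping around): 6.6°, 289.7°, 24.7°, 18.5°, 20.5°.
Largest gap = 289.7° ⇒ minimal covering band is its complement: 360° − 289.7° = 70.3°.
Band runs from +121.1° eastward to -168.6°, crossing the antimeridian.

70.3°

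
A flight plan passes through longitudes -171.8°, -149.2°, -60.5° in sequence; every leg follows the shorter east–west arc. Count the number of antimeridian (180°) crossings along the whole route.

Leg 1: -171.8° → -149.2°, shortest Δλ = 22.6° (east) — does not cross 180°.
Leg 2: -149.2° → -60.5°, shortest Δλ = 88.7° (east) — does not cross 180°.
Total crossings: 0.

0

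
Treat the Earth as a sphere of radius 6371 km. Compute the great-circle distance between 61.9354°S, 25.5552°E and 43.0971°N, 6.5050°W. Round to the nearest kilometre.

12027 km

Δλ = -6.5050 − 25.5552 = -32.0602°.
Δφ = 43.0971 − -61.9354 = 105.0325°.
a = sin²(Δφ/2) + cos φ₁ · cos φ₂ · sin²(Δλ/2) = 0.655879.
c = 2·atan2(√a, √(1−a)) = 1.88784 rad → d = 6371·c ≈ 12027.43 km.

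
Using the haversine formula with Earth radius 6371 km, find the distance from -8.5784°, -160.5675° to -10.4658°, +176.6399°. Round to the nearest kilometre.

Δλ = 176.6399 − -160.5675 = 337.2074°; wrapped into (−180°, 180°]: -22.7926°.
Δφ = -10.4658 − -8.5784 = -1.8874°.
a = sin²(Δφ/2) + cos φ₁ · cos φ₂ · sin²(Δλ/2) = 0.038236.
c = 2·atan2(√a, √(1−a)) = 0.39361 rad → d = 6371·c ≈ 2507.72 km.

2508 km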